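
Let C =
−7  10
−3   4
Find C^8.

tr C = −3 and det C = 2, so the characteristic polynomial is λ² − (−3)λ + (2) with roots −2 and −1.
Eigenvectors give P = [[2, 5], [1, 3]] with P⁻¹ = [[3, −5], [−1, 2]], and C = P·diag(−2, −1)·P⁻¹.
Then C^8 = P·diag(256, 1)·P⁻¹ = [[512, 5], [256, 3]] · [[3, −5], [−1, 2]] = [[1531, −2550], [765, −1274]].

[[1531, −2550], [765, −1274]]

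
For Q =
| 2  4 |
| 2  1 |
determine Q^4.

[[216, 252], [126, 153]]

Q^2 = [[12, 12], [6, 9]]
Q^3 = [[48, 60], [30, 33]]
Q^4 = [[216, 252], [126, 153]]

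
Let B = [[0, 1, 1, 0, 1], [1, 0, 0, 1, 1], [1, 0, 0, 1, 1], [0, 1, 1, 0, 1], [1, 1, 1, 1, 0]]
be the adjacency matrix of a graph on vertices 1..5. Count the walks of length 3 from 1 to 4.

4

The number of length-3 walks from vertex 1 to vertex 4 is entry (1,4) of B³, where B is the adjacency matrix.
B² = [[3, 1, 1, 3, 2], [1, 3, 3, 1, 2], [1, 3, 3, 1, 2], [3, 1, 1, 3, 2], [2, 2, 2, 2, 4]]
B³ = [[4, 8, 8, 4, 8], [8, 4, 4, 8, 8], [8, 4, 4, 8, 8], [4, 8, 8, 4, 8], [8, 8, 8, 8, 8]]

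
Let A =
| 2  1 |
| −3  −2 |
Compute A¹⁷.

A² = I (check: tr A = 0 and det A = −1), so A¹⁷ = A since 17 is odd.

[[2, 1], [−3, −2]]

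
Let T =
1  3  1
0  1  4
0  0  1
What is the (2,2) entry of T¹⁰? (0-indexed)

1

T = I + N where N = [[0, 3, 1], [0, 0, 4], [0, 0, 0]] is strictly upper-triangular, so N³ = 0.
(I + N)¹⁰ = I + 10·N + 45·N² = [[1, 30, 550], [0, 1, 40], [0, 0, 1]].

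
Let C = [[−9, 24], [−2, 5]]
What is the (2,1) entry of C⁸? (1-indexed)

6560

tr C = −4 and det C = 3, so the characteristic polynomial is λ² − (−4)λ + (3) with roots −1 and −3.
Eigenvectors give P = [[−3, −4], [−1, −1]] with P⁻¹ = [[1, −4], [−1, 3]], and C = P·diag(−1, −3)·P⁻¹.
Then C⁸ = P·diag(1, 6561)·P⁻¹ = [[−3, −26244], [−1, −6561]] · [[1, −4], [−1, 3]] = [[26241, −78720], [6560, −19679]].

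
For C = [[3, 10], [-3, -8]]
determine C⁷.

tr C = -5 and det C = 6, so the characteristic polynomial is λ² − (-5)λ + (6) with roots -2 and -3.
Eigenvectors give P = [[2, -5], [-1, 3]] with P⁻¹ = [[3, 5], [1, 2]], and C = P·diag(-2, -3)·P⁻¹.
Then C⁷ = P·diag(-128, -2187)·P⁻¹ = [[-256, 10935], [128, -6561]] · [[3, 5], [1, 2]] = [[10167, 20590], [-6177, -12482]].

[[10167, 20590], [-6177, -12482]]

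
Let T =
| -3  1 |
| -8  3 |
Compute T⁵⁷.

[[-3, 1], [-8, 3]]

T² = I (check: tr T = 0 and det T = -1), so T⁵⁷ = T since 57 is odd.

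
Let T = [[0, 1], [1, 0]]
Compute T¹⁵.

T² = I (check: tr T = 0 and det T = -1), so T¹⁵ = T since 15 is odd.

[[0, 1], [1, 0]]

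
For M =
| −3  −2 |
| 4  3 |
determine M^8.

[[1, 0], [0, 1]]

M² = I (check: tr M = 0 and det M = −1), so M^8 = I since 8 is even.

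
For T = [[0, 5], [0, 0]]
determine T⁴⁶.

T is strictly triangular, hence nilpotent: T² = 0, so T⁴⁶ = 0.

[[0, 0], [0, 0]]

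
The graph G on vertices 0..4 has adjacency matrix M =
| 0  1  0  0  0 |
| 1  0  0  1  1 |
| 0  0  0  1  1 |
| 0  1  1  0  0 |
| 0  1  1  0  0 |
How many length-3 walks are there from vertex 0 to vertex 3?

The number of length-3 walks from vertex 0 to vertex 3 is entry (0,3) of M³, where M is the adjacency matrix.
M² = [[1, 0, 0, 1, 1], [0, 3, 2, 0, 0], [0, 2, 2, 0, 0], [1, 0, 0, 2, 2], [1, 0, 0, 2, 2]]
M³ = [[0, 3, 2, 0, 0], [3, 0, 0, 5, 5], [2, 0, 0, 4, 4], [0, 5, 4, 0, 0], [0, 5, 4, 0, 0]]

0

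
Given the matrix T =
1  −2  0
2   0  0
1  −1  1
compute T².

[[−3, −2, 0], [2, −4, 0], [0, −3, 1]]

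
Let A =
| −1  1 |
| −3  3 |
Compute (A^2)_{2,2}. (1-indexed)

6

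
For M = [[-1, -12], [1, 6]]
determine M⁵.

tr M = 5 and det M = 6, so the characteristic polynomial is λ² − (5)λ + (6) with roots 2 and 3.
Eigenvectors give P = [[4, -3], [-1, 1]] with P⁻¹ = [[1, 3], [1, 4]], and M = P·diag(2, 3)·P⁻¹.
Then M⁵ = P·diag(32, 243)·P⁻¹ = [[128, -729], [-32, 243]] · [[1, 3], [1, 4]] = [[-601, -2532], [211, 876]].

[[-601, -2532], [211, 876]]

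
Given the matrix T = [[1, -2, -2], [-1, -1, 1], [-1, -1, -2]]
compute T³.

[[3, -12, -8], [-2, 1, 6], [-8, -14, -9]]

T² = [[5, 2, 0], [-1, 2, -1], [2, 5, 5]]
T³ = [[3, -12, -8], [-2, 1, 6], [-8, -14, -9]]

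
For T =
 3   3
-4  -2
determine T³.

[[-21, -15], [20, 4]]

T² = [[-3, 3], [-4, -8]]
T³ = [[-21, -15], [20, 4]]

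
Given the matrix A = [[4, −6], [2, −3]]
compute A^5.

A² = A (a projection; rank 1, trace 1), so A^5 = A.

[[4, −6], [2, −3]]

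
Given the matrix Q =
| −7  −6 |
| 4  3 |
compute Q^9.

[[−59047, −59046], [39364, 39363]]

tr Q = −4 and det Q = 3, so the characteristic polynomial is λ² − (−4)λ + (3) with roots −1 and −3.
Eigenvectors give P = [[−1, 3], [1, −2]] with P⁻¹ = [[2, 3], [1, 1]], and Q = P·diag(−1, −3)·P⁻¹.
Then Q^9 = P·diag(−1, −19683)·P⁻¹ = [[1, −59049], [−1, 39366]] · [[2, 3], [1, 1]] = [[−59047, −59046], [39364, 39363]].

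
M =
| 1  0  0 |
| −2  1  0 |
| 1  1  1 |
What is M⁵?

M = I + N where N = [[0, 0, 0], [−2, 0, 0], [1, 1, 0]] is strictly lower-triangular, so N³ = 0.
(I + N)⁵ = I + 5·N + 10·N² = [[1, 0, 0], [−10, 1, 0], [−15, 5, 1]].

[[1, 0, 0], [−10, 1, 0], [−15, 5, 1]]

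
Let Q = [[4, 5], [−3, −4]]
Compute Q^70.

Q² = I (check: tr Q = 0 and det Q = −1), so Q^70 = I since 70 is even.

[[1, 0], [0, 1]]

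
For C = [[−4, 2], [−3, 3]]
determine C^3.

C^2 = [[10, −2], [3, 3]]
C^3 = [[−34, 14], [−21, 15]]

[[−34, 14], [−21, 15]]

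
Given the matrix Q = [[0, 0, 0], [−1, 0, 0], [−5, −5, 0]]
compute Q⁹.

[[0, 0, 0], [0, 0, 0], [0, 0, 0]]

Q is strictly triangular, hence nilpotent: Q³ = 0, so Q⁹ = 0.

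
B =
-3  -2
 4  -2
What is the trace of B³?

B² = [[1, 10], [-20, -4]]
B³ = [[37, -22], [44, 48]]

85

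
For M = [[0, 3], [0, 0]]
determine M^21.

M is strictly triangular, hence nilpotent: M^2 = 0, so M^21 = 0.

[[0, 0], [0, 0]]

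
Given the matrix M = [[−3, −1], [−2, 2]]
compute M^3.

[[−35, −9], [−18, 10]]

M^2 = [[11, 1], [2, 6]]
M^3 = [[−35, −9], [−18, 10]]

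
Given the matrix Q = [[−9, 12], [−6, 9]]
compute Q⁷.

tr Q = 0 and det Q = −9, so the characteristic polynomial is λ² − (0)λ + (−9) with roots −3 and 3.
Eigenvectors give P = [[2, −1], [1, −1]] with P⁻¹ = [[1, −1], [1, −2]], and Q = P·diag(−3, 3)·P⁻¹.
Then Q⁷ = P·diag(−2187, 2187)·P⁻¹ = [[−4374, −2187], [−2187, −2187]] · [[1, −1], [1, −2]] = [[−6561, 8748], [−4374, 6561]].

[[−6561, 8748], [−4374, 6561]]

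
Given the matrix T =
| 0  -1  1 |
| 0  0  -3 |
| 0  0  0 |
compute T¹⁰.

T is strictly triangular, hence nilpotent: T³ = 0, so T¹⁰ = 0.

[[0, 0, 0], [0, 0, 0], [0, 0, 0]]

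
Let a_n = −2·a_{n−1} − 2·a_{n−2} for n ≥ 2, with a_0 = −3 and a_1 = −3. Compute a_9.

−48

With companion matrix Q = [[−2, −2], [1, 0]], [a_n, a_{n−1}]ᵀ = Q·[a_{n−1}, a_{n−2}]ᵀ, so [a_9, a_8]ᵀ = Q⁸·[a_1, a_0]ᵀ.
Q⁸ = [[16, 0], [0, 16]], giving [a_9, a_8]ᵀ = [[−48], [−48]].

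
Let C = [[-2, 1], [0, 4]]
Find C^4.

[[16, 40], [0, 256]]

C^2 = [[4, 2], [0, 16]]
C^3 = [[-8, 12], [0, 64]]
C^4 = [[16, 40], [0, 256]]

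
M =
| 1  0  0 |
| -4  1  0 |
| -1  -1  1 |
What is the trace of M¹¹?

3

M = I + N where N = [[0, 0, 0], [-4, 0, 0], [-1, -1, 0]] is strictly lower-triangular, so N³ = 0.
(I + N)¹¹ = I + 11·N + 55·N² = [[1, 0, 0], [-44, 1, 0], [209, -11, 1]].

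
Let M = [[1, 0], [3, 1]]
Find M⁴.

M = I + N where N = [[0, 0], [3, 0]] is strictly lower-triangular, so N² = 0.
(I + N)⁴ = I + 4·N = [[1, 0], [12, 1]].

[[1, 0], [12, 1]]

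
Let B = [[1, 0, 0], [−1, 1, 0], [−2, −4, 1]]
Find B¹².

B = I + N where N = [[0, 0, 0], [−1, 0, 0], [−2, −4, 0]] is strictly lower-triangular, so N³ = 0.
(I + N)¹² = I + 12·N + 66·N² = [[1, 0, 0], [−12, 1, 0], [240, −48, 1]].

[[1, 0, 0], [−12, 1, 0], [240, −48, 1]]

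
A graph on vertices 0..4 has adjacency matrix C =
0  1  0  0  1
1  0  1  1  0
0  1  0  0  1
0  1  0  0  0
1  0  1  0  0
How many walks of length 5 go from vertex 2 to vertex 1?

23

The number of length-5 walks from vertex 2 to vertex 1 is entry (2,1) of C^5, where C is the adjacency matrix.
C^2 = [[2, 0, 2, 1, 0], [0, 3, 0, 0, 2], [2, 0, 2, 1, 0], [1, 0, 1, 1, 0], [0, 2, 0, 0, 2]]
C^3 = [[0, 5, 0, 0, 4], [5, 0, 5, 3, 0], [0, 5, 0, 0, 4], [0, 3, 0, 0, 2], [4, 0, 4, 2, 0]]
C^4 = [[9, 0, 9, 5, 0], [0, 13, 0, 0, 10], [9, 0, 9, 5, 0], [5, 0, 5, 3, 0], [0, 10, 0, 0, 8]]
C^5 = [[0, 23, 0, 0, 18], [23, 0, 23, 13, 0], [0, 23, 0, 0, 18], [0, 13, 0, 0, 10], [18, 0, 18, 10, 0]]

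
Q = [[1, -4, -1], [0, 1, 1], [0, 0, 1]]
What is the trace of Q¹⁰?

Q = I + N where N = [[0, -4, -1], [0, 0, 1], [0, 0, 0]] is strictly upper-triangular, so N³ = 0.
(I + N)¹⁰ = I + 10·N + 45·N² = [[1, -40, -190], [0, 1, 10], [0, 0, 1]].

3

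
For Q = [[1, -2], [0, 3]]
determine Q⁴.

Q² = [[1, -8], [0, 9]]
Q³ = [[1, -26], [0, 27]]
Q⁴ = [[1, -80], [0, 81]]

[[1, -80], [0, 81]]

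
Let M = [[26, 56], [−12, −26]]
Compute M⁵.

[[416, 896], [−192, −416]]

tr M = 0 and det M = −4, so the characteristic polynomial is λ² − (0)λ + (−4) with roots −2 and 2.
Eigenvectors give P = [[−2, 7], [1, −3]] with P⁻¹ = [[3, 7], [1, 2]], and M = P·diag(−2, 2)·P⁻¹.
Then M⁵ = P·diag(−32, 32)·P⁻¹ = [[64, 224], [−32, −96]] · [[3, 7], [1, 2]] = [[416, 896], [−192, −416]].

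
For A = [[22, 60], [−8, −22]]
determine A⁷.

[[1408, 3840], [−512, −1408]]

tr A = 0 and det A = −4, so the characteristic polynomial is λ² − (0)λ + (−4) with roots −2 and 2.
Eigenvectors give P = [[−5, −3], [2, 1]] with P⁻¹ = [[1, 3], [−2, −5]], and A = P·diag(−2, 2)·P⁻¹.
Then A⁷ = P·diag(−128, 128)·P⁻¹ = [[640, −384], [−256, 128]] · [[1, 3], [−2, −5]] = [[1408, 3840], [−512, −1408]].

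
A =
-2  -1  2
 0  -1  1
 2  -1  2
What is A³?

A² = [[8, 1, -1], [2, 0, 1], [0, -3, 7]]
A³ = [[-18, -8, 15], [-2, -3, 6], [14, -4, 11]]

[[-18, -8, 15], [-2, -3, 6], [14, -4, 11]]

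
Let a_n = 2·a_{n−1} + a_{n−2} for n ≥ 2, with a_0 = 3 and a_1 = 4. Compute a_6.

With companion matrix M = [[2, 1], [1, 0]], [a_n, a_{n−1}]ᵀ = M·[a_{n−1}, a_{n−2}]ᵀ, so [a_6, a_5]ᵀ = M⁵·[a_1, a_0]ᵀ.
M⁵ = [[70, 29], [29, 12]], giving [a_6, a_5]ᵀ = [[367], [152]].

367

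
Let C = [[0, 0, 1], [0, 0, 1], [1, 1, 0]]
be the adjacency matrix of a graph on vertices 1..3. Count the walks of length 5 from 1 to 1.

0

The number of length-5 walks from vertex 1 to vertex 1 is entry (1,1) of C⁵, where C is the adjacency matrix.
C² = [[1, 1, 0], [1, 1, 0], [0, 0, 2]]
C³ = [[0, 0, 2], [0, 0, 2], [2, 2, 0]]
C⁴ = [[2, 2, 0], [2, 2, 0], [0, 0, 4]]
C⁵ = [[0, 0, 4], [0, 0, 4], [4, 4, 0]]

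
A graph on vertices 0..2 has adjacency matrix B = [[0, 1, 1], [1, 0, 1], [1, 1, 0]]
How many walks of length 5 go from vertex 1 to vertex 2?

11

The number of length-5 walks from vertex 1 to vertex 2 is entry (1,2) of B⁵, where B is the adjacency matrix.
B² = [[2, 1, 1], [1, 2, 1], [1, 1, 2]]
B³ = [[2, 3, 3], [3, 2, 3], [3, 3, 2]]
B⁴ = [[6, 5, 5], [5, 6, 5], [5, 5, 6]]
B⁵ = [[10, 11, 11], [11, 10, 11], [11, 11, 10]]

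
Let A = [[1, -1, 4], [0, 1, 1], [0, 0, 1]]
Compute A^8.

A = I + N where N = [[0, -1, 4], [0, 0, 1], [0, 0, 0]] is strictly upper-triangular, so N^3 = 0.
(I + N)^8 = I + 8·N + 28·N^2 = [[1, -8, 4], [0, 1, 8], [0, 0, 1]].

[[1, -8, 4], [0, 1, 8], [0, 0, 1]]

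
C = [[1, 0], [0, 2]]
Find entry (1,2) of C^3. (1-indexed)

0

C^2 = [[1, 0], [0, 4]]
C^3 = [[1, 0], [0, 8]]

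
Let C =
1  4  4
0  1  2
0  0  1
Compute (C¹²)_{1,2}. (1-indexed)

C = I + N where N = [[0, 4, 4], [0, 0, 2], [0, 0, 0]] is strictly upper-triangular, so N³ = 0.
(I + N)¹² = I + 12·N + 66·N² = [[1, 48, 576], [0, 1, 24], [0, 0, 1]].

48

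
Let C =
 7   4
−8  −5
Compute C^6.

tr C = 2 and det C = −3, so the characteristic polynomial is λ² − (2)λ + (−3) with roots 3 and −1.
Eigenvectors give P = [[−1, −1], [1, 2]] with P⁻¹ = [[−2, −1], [1, 1]], and C = P·diag(3, −1)·P⁻¹.
Then C^6 = P·diag(729, 1)·P⁻¹ = [[−729, −1], [729, 2]] · [[−2, −1], [1, 1]] = [[1457, 728], [−1456, −727]].

[[1457, 728], [−1456, −727]]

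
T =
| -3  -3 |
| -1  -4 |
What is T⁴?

T² = [[12, 21], [7, 19]]
T³ = [[-57, -120], [-40, -97]]
T⁴ = [[291, 651], [217, 508]]

[[291, 651], [217, 508]]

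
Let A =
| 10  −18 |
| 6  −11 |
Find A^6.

tr A = −1 and det A = −2, so the characteristic polynomial is λ² − (−1)λ + (−2) with roots 1 and −2.
Eigenvectors give P = [[2, −3], [1, −2]] with P⁻¹ = [[2, −3], [1, −2]], and A = P·diag(1, −2)·P⁻¹.
Then A^6 = P·diag(1, 64)·P⁻¹ = [[2, −192], [1, −128]] · [[2, −3], [1, −2]] = [[−188, 378], [−126, 253]].

[[−188, 378], [−126, 253]]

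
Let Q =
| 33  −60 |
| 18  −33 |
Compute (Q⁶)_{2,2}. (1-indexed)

tr Q = 0 and det Q = −9, so the characteristic polynomial is λ² − (0)λ + (−9) with roots −3 and 3.
Eigenvectors give P = [[−5, 2], [−3, 1]] with P⁻¹ = [[1, −2], [3, −5]], and Q = P·diag(−3, 3)·P⁻¹.
Then Q⁶ = P·diag(729, 729)·P⁻¹ = [[−3645, 1458], [−2187, 729]] · [[1, −2], [3, −5]] = [[729, 0], [0, 729]].

729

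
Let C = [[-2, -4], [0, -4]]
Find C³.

C² = [[4, 24], [0, 16]]
C³ = [[-8, -112], [0, -64]]

[[-8, -112], [0, -64]]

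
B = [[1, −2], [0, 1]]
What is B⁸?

B = I + N where N = [[0, −2], [0, 0]] is strictly upper-triangular, so N² = 0.
(I + N)⁸ = I + 8·N = [[1, −16], [0, 1]].

[[1, −16], [0, 1]]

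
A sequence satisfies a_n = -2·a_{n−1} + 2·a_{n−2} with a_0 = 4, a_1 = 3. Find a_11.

With companion matrix Q = [[-2, 2], [1, 0]], [a_n, a_{n−1}]ᵀ = Q·[a_{n−1}, a_{n−2}]ᵀ, so [a_11, a_10]ᵀ = Q¹⁰·[a_1, a_0]ᵀ.
Q¹⁰ = [[18272, -13376], [-6688, 4896]], giving [a_11, a_10]ᵀ = [[1312], [-480]].

1312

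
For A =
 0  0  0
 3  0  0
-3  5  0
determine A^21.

[[0, 0, 0], [0, 0, 0], [0, 0, 0]]

A is strictly triangular, hence nilpotent: A^3 = 0, so A^21 = 0.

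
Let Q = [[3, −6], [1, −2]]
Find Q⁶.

Q² = Q (a projection; rank 1, trace 1), so Q⁶ = Q.

[[3, −6], [1, −2]]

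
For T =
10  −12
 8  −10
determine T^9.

tr T = 0 and det T = −4, so the characteristic polynomial is λ² − (0)λ + (−4) with roots −2 and 2.
Eigenvectors give P = [[1, 3], [1, 2]] with P⁻¹ = [[−2, 3], [1, −1]], and T = P·diag(−2, 2)·P⁻¹.
Then T^9 = P·diag(−512, 512)·P⁻¹ = [[−512, 1536], [−512, 1024]] · [[−2, 3], [1, −1]] = [[2560, −3072], [2048, −2560]].

[[2560, −3072], [2048, −2560]]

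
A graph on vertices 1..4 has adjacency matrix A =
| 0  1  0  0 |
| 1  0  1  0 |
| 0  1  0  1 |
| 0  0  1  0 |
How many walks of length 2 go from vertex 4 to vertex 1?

The number of length-2 walks from vertex 4 to vertex 1 is entry (4,1) of A^2, where A is the adjacency matrix.
A^2 = [[1, 0, 1, 0], [0, 2, 0, 1], [1, 0, 2, 0], [0, 1, 0, 1]]

0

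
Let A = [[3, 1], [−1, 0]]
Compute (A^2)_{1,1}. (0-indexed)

−1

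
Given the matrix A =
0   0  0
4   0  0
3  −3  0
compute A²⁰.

[[0, 0, 0], [0, 0, 0], [0, 0, 0]]

A is strictly triangular, hence nilpotent: A³ = 0, so A²⁰ = 0.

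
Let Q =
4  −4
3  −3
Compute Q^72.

Q² = Q (a projection; rank 1, trace 1), so Q^72 = Q.

[[4, −4], [3, −3]]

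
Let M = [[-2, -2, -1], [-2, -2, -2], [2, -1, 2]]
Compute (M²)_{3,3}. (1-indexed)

4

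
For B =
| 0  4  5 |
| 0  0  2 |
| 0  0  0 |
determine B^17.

[[0, 0, 0], [0, 0, 0], [0, 0, 0]]

B is strictly triangular, hence nilpotent: B^3 = 0, so B^17 = 0.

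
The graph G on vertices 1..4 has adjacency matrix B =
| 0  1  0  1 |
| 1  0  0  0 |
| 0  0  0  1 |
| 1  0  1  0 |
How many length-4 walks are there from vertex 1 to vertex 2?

The number of length-4 walks from vertex 1 to vertex 2 is entry (1,2) of B⁴, where B is the adjacency matrix.
B² = [[2, 0, 1, 0], [0, 1, 0, 1], [1, 0, 1, 0], [0, 1, 0, 2]]
B³ = [[0, 2, 0, 3], [2, 0, 1, 0], [0, 1, 0, 2], [3, 0, 2, 0]]
B⁴ = [[5, 0, 3, 0], [0, 2, 0, 3], [3, 0, 2, 0], [0, 3, 0, 5]]

0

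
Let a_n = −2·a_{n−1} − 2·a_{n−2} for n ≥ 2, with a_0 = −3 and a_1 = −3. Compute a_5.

12

With companion matrix Q = [[−2, −2], [1, 0]], [a_n, a_{n−1}]ᵀ = Q·[a_{n−1}, a_{n−2}]ᵀ, so [a_5, a_4]ᵀ = Q⁴·[a_1, a_0]ᵀ.
Q⁴ = [[−4, 0], [0, −4]], giving [a_5, a_4]ᵀ = [[12], [12]].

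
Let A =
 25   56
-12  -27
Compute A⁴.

tr A = -2 and det A = -3, so the characteristic polynomial is λ² − (-2)λ + (-3) with roots 1 and -3.
Eigenvectors give P = [[7, -2], [-3, 1]] with P⁻¹ = [[1, 2], [3, 7]], and A = P·diag(1, -3)·P⁻¹.
Then A⁴ = P·diag(1, 81)·P⁻¹ = [[7, -162], [-3, 81]] · [[1, 2], [3, 7]] = [[-479, -1120], [240, 561]].

[[-479, -1120], [240, 561]]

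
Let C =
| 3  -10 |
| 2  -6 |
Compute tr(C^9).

tr C = -3 and det C = 2, so the characteristic polynomial is λ² − (-3)λ + (2) with roots -1 and -2.
Eigenvectors give P = [[5, 2], [2, 1]] with P⁻¹ = [[1, -2], [-2, 5]], and C = P·diag(-1, -2)·P⁻¹.
Then C^9 = P·diag(-1, -512)·P⁻¹ = [[-5, -1024], [-2, -512]] · [[1, -2], [-2, 5]] = [[2043, -5110], [1022, -2556]].

-513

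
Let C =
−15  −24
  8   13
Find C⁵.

[[−975, −1464], [488, 733]]

tr C = −2 and det C = −3, so the characteristic polynomial is λ² − (−2)λ + (−3) with roots −3 and 1.
Eigenvectors give P = [[2, 3], [−1, −2]] with P⁻¹ = [[2, 3], [−1, −2]], and C = P·diag(−3, 1)·P⁻¹.
Then C⁵ = P·diag(−243, 1)·P⁻¹ = [[−486, 3], [243, −2]] · [[2, 3], [−1, −2]] = [[−975, −1464], [488, 733]].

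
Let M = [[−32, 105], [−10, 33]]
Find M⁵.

[[−1682, 5775], [−550, 1893]]

tr M = 1 and det M = −6, so the characteristic polynomial is λ² − (1)λ + (−6) with roots −2 and 3.
Eigenvectors give P = [[7, 3], [2, 1]] with P⁻¹ = [[1, −3], [−2, 7]], and M = P·diag(−2, 3)·P⁻¹.
Then M⁵ = P·diag(−32, 243)·P⁻¹ = [[−224, 729], [−64, 243]] · [[1, −3], [−2, 7]] = [[−1682, 5775], [−550, 1893]].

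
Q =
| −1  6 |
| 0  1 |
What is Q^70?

Q² = I (check: tr Q = 0 and det Q = −1), so Q^70 = I since 70 is even.

[[1, 0], [0, 1]]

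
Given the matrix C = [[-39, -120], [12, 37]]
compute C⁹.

tr C = -2 and det C = -3, so the characteristic polynomial is λ² − (-2)λ + (-3) with roots -3 and 1.
Eigenvectors give P = [[10, 3], [-3, -1]] with P⁻¹ = [[1, 3], [-3, -10]], and C = P·diag(-3, 1)·P⁻¹.
Then C⁹ = P·diag(-19683, 1)·P⁻¹ = [[-196830, 3], [59049, -1]] · [[1, 3], [-3, -10]] = [[-196839, -590520], [59052, 177157]].

[[-196839, -590520], [59052, 177157]]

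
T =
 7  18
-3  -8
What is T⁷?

tr T = -1 and det T = -2, so the characteristic polynomial is λ² − (-1)λ + (-2) with roots 1 and -2.
Eigenvectors give P = [[3, -2], [-1, 1]] with P⁻¹ = [[1, 2], [1, 3]], and T = P·diag(1, -2)·P⁻¹.
Then T⁷ = P·diag(1, -128)·P⁻¹ = [[3, 256], [-1, -128]] · [[1, 2], [1, 3]] = [[259, 774], [-129, -386]].

[[259, 774], [-129, -386]]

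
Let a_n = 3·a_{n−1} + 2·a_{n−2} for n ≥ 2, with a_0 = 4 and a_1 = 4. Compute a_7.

11012

With companion matrix Q = [[3, 2], [1, 0]], [a_n, a_{n−1}]ᵀ = Q·[a_{n−1}, a_{n−2}]ᵀ, so [a_7, a_6]ᵀ = Q⁶·[a_1, a_0]ᵀ.
Q⁶ = [[1763, 990], [495, 278]], giving [a_7, a_6]ᵀ = [[11012], [3092]].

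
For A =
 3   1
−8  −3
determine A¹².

A² = I (check: tr A = 0 and det A = −1), so A¹² = I since 12 is even.

[[1, 0], [0, 1]]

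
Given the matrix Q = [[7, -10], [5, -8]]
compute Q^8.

[[-6049, 12610], [-6305, 12866]]

tr Q = -1 and det Q = -6, so the characteristic polynomial is λ² − (-1)λ + (-6) with roots 2 and -3.
Eigenvectors give P = [[-2, 1], [-1, 1]] with P⁻¹ = [[-1, 1], [-1, 2]], and Q = P·diag(2, -3)·P⁻¹.
Then Q^8 = P·diag(256, 6561)·P⁻¹ = [[-512, 6561], [-256, 6561]] · [[-1, 1], [-1, 2]] = [[-6049, 12610], [-6305, 12866]].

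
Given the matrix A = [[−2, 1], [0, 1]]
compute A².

[[4, −1], [0, 1]]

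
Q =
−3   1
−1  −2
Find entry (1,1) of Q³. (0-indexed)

−1

Q² = [[8, −5], [5, 3]]
Q³ = [[−19, 18], [−18, −1]]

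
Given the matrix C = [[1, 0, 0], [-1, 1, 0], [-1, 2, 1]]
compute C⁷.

[[1, 0, 0], [-7, 1, 0], [-49, 14, 1]]

C = I + N where N = [[0, 0, 0], [-1, 0, 0], [-1, 2, 0]] is strictly lower-triangular, so N³ = 0.
(I + N)⁷ = I + 7·N + 21·N² = [[1, 0, 0], [-7, 1, 0], [-49, 14, 1]].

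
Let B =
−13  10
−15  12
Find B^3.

[[−97, 70], [−105, 78]]

tr B = −1 and det B = −6, so the characteristic polynomial is λ² − (−1)λ + (−6) with roots −3 and 2.
Eigenvectors give P = [[1, −2], [1, −3]] with P⁻¹ = [[3, −2], [1, −1]], and B = P·diag(−3, 2)·P⁻¹.
Then B^3 = P·diag(−27, 8)·P⁻¹ = [[−27, −16], [−27, −24]] · [[3, −2], [1, −1]] = [[−97, 70], [−105, 78]].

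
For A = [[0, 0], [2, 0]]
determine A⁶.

[[0, 0], [0, 0]]

A is strictly triangular, hence nilpotent: A² = 0, so A⁶ = 0.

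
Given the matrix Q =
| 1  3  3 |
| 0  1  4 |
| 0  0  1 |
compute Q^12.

Q = I + N where N = [[0, 3, 3], [0, 0, 4], [0, 0, 0]] is strictly upper-triangular, so N^3 = 0.
(I + N)^12 = I + 12·N + 66·N^2 = [[1, 36, 828], [0, 1, 48], [0, 0, 1]].

[[1, 36, 828], [0, 1, 48], [0, 0, 1]]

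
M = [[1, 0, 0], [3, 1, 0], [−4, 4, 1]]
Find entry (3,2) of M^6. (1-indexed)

M = I + N where N = [[0, 0, 0], [3, 0, 0], [−4, 4, 0]] is strictly lower-triangular, so N^3 = 0.
(I + N)^6 = I + 6·N + 15·N^2 = [[1, 0, 0], [18, 1, 0], [156, 24, 1]].

24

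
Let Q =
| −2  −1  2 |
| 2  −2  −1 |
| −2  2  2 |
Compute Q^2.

[[−2, 8, 1], [−6, 0, 4], [4, 2, −2]]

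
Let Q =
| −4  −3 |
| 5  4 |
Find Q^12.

Q² = I (check: tr Q = 0 and det Q = −1), so Q^12 = I since 12 is even.

[[1, 0], [0, 1]]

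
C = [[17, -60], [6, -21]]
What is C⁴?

tr C = -4 and det C = 3, so the characteristic polynomial is λ² − (-4)λ + (3) with roots -3 and -1.
Eigenvectors give P = [[3, 10], [1, 3]] with P⁻¹ = [[-3, 10], [1, -3]], and C = P·diag(-3, -1)·P⁻¹.
Then C⁴ = P·diag(81, 1)·P⁻¹ = [[243, 10], [81, 3]] · [[-3, 10], [1, -3]] = [[-719, 2400], [-240, 801]].

[[-719, 2400], [-240, 801]]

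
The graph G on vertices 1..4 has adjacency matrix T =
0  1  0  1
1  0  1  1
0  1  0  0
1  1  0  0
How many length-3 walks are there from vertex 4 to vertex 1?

3

The number of length-3 walks from vertex 4 to vertex 1 is entry (4,1) of T³, where T is the adjacency matrix.
T² = [[2, 1, 1, 1], [1, 3, 0, 1], [1, 0, 1, 1], [1, 1, 1, 2]]
T³ = [[2, 4, 1, 3], [4, 2, 3, 4], [1, 3, 0, 1], [3, 4, 1, 2]]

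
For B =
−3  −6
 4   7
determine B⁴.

[[−159, −240], [160, 241]]

tr B = 4 and det B = 3, so the characteristic polynomial is λ² − (4)λ + (3) with roots 3 and 1.
Eigenvectors give P = [[1, 3], [−1, −2]] with P⁻¹ = [[−2, −3], [1, 1]], and B = P·diag(3, 1)·P⁻¹.
Then B⁴ = P·diag(81, 1)·P⁻¹ = [[81, 3], [−81, −2]] · [[−2, −3], [1, 1]] = [[−159, −240], [160, 241]].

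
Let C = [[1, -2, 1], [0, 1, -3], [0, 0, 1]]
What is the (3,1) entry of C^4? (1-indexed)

0

C = I + N where N = [[0, -2, 1], [0, 0, -3], [0, 0, 0]] is strictly upper-triangular, so N^3 = 0.
(I + N)^4 = I + 4·N + 6·N^2 = [[1, -8, 40], [0, 1, -12], [0, 0, 1]].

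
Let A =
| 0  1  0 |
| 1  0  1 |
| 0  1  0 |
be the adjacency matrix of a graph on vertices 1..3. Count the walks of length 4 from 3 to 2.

The number of length-4 walks from vertex 3 to vertex 2 is entry (3,2) of A⁴, where A is the adjacency matrix.
A² = [[1, 0, 1], [0, 2, 0], [1, 0, 1]]
A³ = [[0, 2, 0], [2, 0, 2], [0, 2, 0]]
A⁴ = [[2, 0, 2], [0, 4, 0], [2, 0, 2]]

0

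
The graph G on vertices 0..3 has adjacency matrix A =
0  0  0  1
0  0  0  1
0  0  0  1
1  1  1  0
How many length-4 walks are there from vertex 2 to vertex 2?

The number of length-4 walks from vertex 2 to vertex 2 is entry (2,2) of A⁴, where A is the adjacency matrix.
A² = [[1, 1, 1, 0], [1, 1, 1, 0], [1, 1, 1, 0], [0, 0, 0, 3]]
A³ = [[0, 0, 0, 3], [0, 0, 0, 3], [0, 0, 0, 3], [3, 3, 3, 0]]
A⁴ = [[3, 3, 3, 0], [3, 3, 3, 0], [3, 3, 3, 0], [0, 0, 0, 9]]

3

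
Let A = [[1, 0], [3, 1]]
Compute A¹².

A = I + N where N = [[0, 0], [3, 0]] is strictly lower-triangular, so N² = 0.
(I + N)¹² = I + 12·N = [[1, 0], [36, 1]].

[[1, 0], [36, 1]]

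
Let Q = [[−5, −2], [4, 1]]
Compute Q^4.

[[161, 80], [−160, −79]]

tr Q = −4 and det Q = 3, so the characteristic polynomial is λ² − (−4)λ + (3) with roots −1 and −3.
Eigenvectors give P = [[−1, −1], [2, 1]] with P⁻¹ = [[1, 1], [−2, −1]], and Q = P·diag(−1, −3)·P⁻¹.
Then Q^4 = P·diag(1, 81)·P⁻¹ = [[−1, −81], [2, 81]] · [[1, 1], [−2, −1]] = [[161, 80], [−160, −79]].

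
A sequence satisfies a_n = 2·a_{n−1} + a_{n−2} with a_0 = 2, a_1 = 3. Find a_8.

1562

With companion matrix A = [[2, 1], [1, 0]], [a_n, a_{n−1}]ᵀ = A·[a_{n−1}, a_{n−2}]ᵀ, so [a_8, a_7]ᵀ = A^7·[a_1, a_0]ᵀ.
A^7 = [[408, 169], [169, 70]], giving [a_8, a_7]ᵀ = [[1562], [647]].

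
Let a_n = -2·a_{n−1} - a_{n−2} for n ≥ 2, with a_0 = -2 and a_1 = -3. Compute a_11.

With companion matrix M = [[-2, -1], [1, 0]], [a_n, a_{n−1}]ᵀ = M·[a_{n−1}, a_{n−2}]ᵀ, so [a_11, a_10]ᵀ = M¹⁰·[a_1, a_0]ᵀ.
M¹⁰ = [[11, 10], [-10, -9]], giving [a_11, a_10]ᵀ = [[-53], [48]].

-53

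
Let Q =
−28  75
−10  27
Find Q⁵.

tr Q = −1 and det Q = −6, so the characteristic polynomial is λ² − (−1)λ + (−6) with roots −3 and 2.
Eigenvectors give P = [[−3, −5], [−1, −2]] with P⁻¹ = [[−2, 5], [1, −3]], and Q = P·diag(−3, 2)·P⁻¹.
Then Q⁵ = P·diag(−243, 32)·P⁻¹ = [[729, −160], [243, −64]] · [[−2, 5], [1, −3]] = [[−1618, 4125], [−550, 1407]].

[[−1618, 4125], [−550, 1407]]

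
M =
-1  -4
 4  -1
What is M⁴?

[[161, -240], [240, 161]]

M² = [[-15, 8], [-8, -15]]
M³ = [[47, 52], [-52, 47]]
M⁴ = [[161, -240], [240, 161]]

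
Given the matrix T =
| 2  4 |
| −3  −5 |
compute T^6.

[[−188, −252], [189, 253]]

tr T = −3 and det T = 2, so the characteristic polynomial is λ² − (−3)λ + (2) with roots −2 and −1.
Eigenvectors give P = [[1, 4], [−1, −3]] with P⁻¹ = [[−3, −4], [1, 1]], and T = P·diag(−2, −1)·P⁻¹.
Then T^6 = P·diag(64, 1)·P⁻¹ = [[64, 4], [−64, −3]] · [[−3, −4], [1, 1]] = [[−188, −252], [189, 253]].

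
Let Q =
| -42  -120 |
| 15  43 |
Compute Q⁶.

[[-5256, -15960], [1995, 6049]]

tr Q = 1 and det Q = -6, so the characteristic polynomial is λ² − (1)λ + (-6) with roots -2 and 3.
Eigenvectors give P = [[-3, 8], [1, -3]] with P⁻¹ = [[-3, -8], [-1, -3]], and Q = P·diag(-2, 3)·P⁻¹.
Then Q⁶ = P·diag(64, 729)·P⁻¹ = [[-192, 5832], [64, -2187]] · [[-3, -8], [-1, -3]] = [[-5256, -15960], [1995, 6049]].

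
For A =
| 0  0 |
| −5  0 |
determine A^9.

[[0, 0], [0, 0]]

A is strictly triangular, hence nilpotent: A^2 = 0, so A^9 = 0.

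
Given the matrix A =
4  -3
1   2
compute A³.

[[34, -75], [25, -16]]

A² = [[13, -18], [6, 1]]
A³ = [[34, -75], [25, -16]]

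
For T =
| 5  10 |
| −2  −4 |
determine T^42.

T² = T (a projection; rank 1, trace 1), so T^42 = T.

[[5, 10], [−2, −4]]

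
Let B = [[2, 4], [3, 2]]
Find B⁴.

[[448, 512], [384, 448]]

B² = [[16, 16], [12, 16]]
B³ = [[80, 96], [72, 80]]
B⁴ = [[448, 512], [384, 448]]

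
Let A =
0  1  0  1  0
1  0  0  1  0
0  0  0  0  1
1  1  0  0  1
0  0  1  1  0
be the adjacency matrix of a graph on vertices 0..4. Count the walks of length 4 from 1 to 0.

The number of length-4 walks from vertex 1 to vertex 0 is entry (1,0) of A⁴, where A is the adjacency matrix.
A² = [[2, 1, 0, 1, 1], [1, 2, 0, 1, 1], [0, 0, 1, 1, 0], [1, 1, 1, 3, 0], [1, 1, 0, 0, 2]]
A³ = [[2, 3, 1, 4, 1], [3, 2, 1, 4, 1], [1, 1, 0, 0, 2], [4, 4, 0, 2, 4], [1, 1, 2, 4, 0]]
A⁴ = [[7, 6, 1, 6, 5], [6, 7, 1, 6, 5], [1, 1, 2, 4, 0], [6, 6, 4, 12, 2], [5, 5, 0, 2, 6]]

6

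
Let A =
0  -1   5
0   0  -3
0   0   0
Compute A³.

[[0, 0, 0], [0, 0, 0], [0, 0, 0]]

A is strictly triangular, hence nilpotent: A³ = 0, so A³ = 0.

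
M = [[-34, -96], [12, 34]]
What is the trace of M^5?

0

tr M = 0 and det M = -4, so the characteristic polynomial is λ² − (0)λ + (-4) with roots -2 and 2.
Eigenvectors give P = [[3, -8], [-1, 3]] with P⁻¹ = [[3, 8], [1, 3]], and M = P·diag(-2, 2)·P⁻¹.
Then M^5 = P·diag(-32, 32)·P⁻¹ = [[-96, -256], [32, 96]] · [[3, 8], [1, 3]] = [[-544, -1536], [192, 544]].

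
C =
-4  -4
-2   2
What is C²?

[[24, 8], [4, 12]]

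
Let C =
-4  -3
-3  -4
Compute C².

[[25, 24], [24, 25]]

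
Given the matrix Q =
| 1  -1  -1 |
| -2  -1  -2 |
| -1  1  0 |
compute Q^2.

[[4, -1, 1], [2, 1, 4], [-3, 0, -1]]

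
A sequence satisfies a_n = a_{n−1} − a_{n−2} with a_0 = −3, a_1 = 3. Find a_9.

3

With companion matrix Q = [[1, −1], [1, 0]], [a_n, a_{n−1}]ᵀ = Q·[a_{n−1}, a_{n−2}]ᵀ, so [a_9, a_8]ᵀ = Q⁸·[a_1, a_0]ᵀ.
Q⁸ = [[0, −1], [1, −1]], giving [a_9, a_8]ᵀ = [[3], [6]].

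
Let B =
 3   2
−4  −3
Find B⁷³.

B² = I (check: tr B = 0 and det B = −1), so B⁷³ = B since 73 is odd.

[[3, 2], [−4, −3]]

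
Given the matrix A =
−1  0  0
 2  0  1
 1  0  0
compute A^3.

A^2 = [[1, 0, 0], [−1, 0, 0], [−1, 0, 0]]
A^3 = [[−1, 0, 0], [1, 0, 0], [1, 0, 0]]

[[−1, 0, 0], [1, 0, 0], [1, 0, 0]]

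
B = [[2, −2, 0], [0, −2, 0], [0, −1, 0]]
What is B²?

[[4, 0, 0], [0, 4, 0], [0, 2, 0]]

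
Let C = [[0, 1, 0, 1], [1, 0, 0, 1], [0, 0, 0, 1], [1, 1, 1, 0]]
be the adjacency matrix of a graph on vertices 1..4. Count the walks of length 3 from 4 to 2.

4

The number of length-3 walks from vertex 4 to vertex 2 is entry (4,2) of C^3, where C is the adjacency matrix.
C^2 = [[2, 1, 1, 1], [1, 2, 1, 1], [1, 1, 1, 0], [1, 1, 0, 3]]
C^3 = [[2, 3, 1, 4], [3, 2, 1, 4], [1, 1, 0, 3], [4, 4, 3, 2]]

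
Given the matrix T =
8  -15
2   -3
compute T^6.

tr T = 5 and det T = 6, so the characteristic polynomial is λ² − (5)λ + (6) with roots 3 and 2.
Eigenvectors give P = [[-3, -5], [-1, -2]] with P⁻¹ = [[-2, 5], [1, -3]], and T = P·diag(3, 2)·P⁻¹.
Then T^6 = P·diag(729, 64)·P⁻¹ = [[-2187, -320], [-729, -128]] · [[-2, 5], [1, -3]] = [[4054, -9975], [1330, -3261]].

[[4054, -9975], [1330, -3261]]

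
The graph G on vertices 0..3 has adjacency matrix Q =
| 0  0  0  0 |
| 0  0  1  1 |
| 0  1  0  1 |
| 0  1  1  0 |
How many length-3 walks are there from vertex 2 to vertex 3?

3

The number of length-3 walks from vertex 2 to vertex 3 is entry (2,3) of Q³, where Q is the adjacency matrix.
Q² = [[0, 0, 0, 0], [0, 2, 1, 1], [0, 1, 2, 1], [0, 1, 1, 2]]
Q³ = [[0, 0, 0, 0], [0, 2, 3, 3], [0, 3, 2, 3], [0, 3, 3, 2]]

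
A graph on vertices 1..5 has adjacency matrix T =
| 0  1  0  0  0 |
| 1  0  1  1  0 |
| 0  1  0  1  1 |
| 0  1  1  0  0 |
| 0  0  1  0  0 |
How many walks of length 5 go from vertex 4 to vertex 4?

The number of length-5 walks from vertex 4 to vertex 4 is entry (4,4) of T⁵, where T is the adjacency matrix.
T² = [[1, 0, 1, 1, 0], [0, 3, 1, 1, 1], [1, 1, 3, 1, 0], [1, 1, 1, 2, 1], [0, 1, 0, 1, 1]]
T³ = [[0, 3, 1, 1, 1], [3, 2, 5, 4, 1], [1, 5, 2, 4, 3], [1, 4, 4, 2, 1], [1, 1, 3, 1, 0]]
T⁴ = [[3, 2, 5, 4, 1], [2, 12, 7, 7, 5], [5, 7, 12, 7, 2], [4, 7, 7, 8, 4], [1, 5, 2, 4, 3]]
T⁵ = [[2, 12, 7, 7, 5], [12, 16, 24, 19, 7], [7, 24, 16, 19, 12], [7, 19, 19, 14, 7], [5, 7, 12, 7, 2]]

14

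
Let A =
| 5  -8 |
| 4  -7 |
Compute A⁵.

tr A = -2 and det A = -3, so the characteristic polynomial is λ² − (-2)λ + (-3) with roots -3 and 1.
Eigenvectors give P = [[-1, 2], [-1, 1]] with P⁻¹ = [[1, -2], [1, -1]], and A = P·diag(-3, 1)·P⁻¹.
Then A⁵ = P·diag(-243, 1)·P⁻¹ = [[243, 2], [243, 1]] · [[1, -2], [1, -1]] = [[245, -488], [244, -487]].

[[245, -488], [244, -487]]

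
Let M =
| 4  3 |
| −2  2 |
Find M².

[[10, 18], [−12, −2]]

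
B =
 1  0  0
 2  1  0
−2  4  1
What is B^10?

B = I + N where N = [[0, 0, 0], [2, 0, 0], [−2, 4, 0]] is strictly lower-triangular, so N^3 = 0.
(I + N)^10 = I + 10·N + 45·N^2 = [[1, 0, 0], [20, 1, 0], [340, 40, 1]].

[[1, 0, 0], [20, 1, 0], [340, 40, 1]]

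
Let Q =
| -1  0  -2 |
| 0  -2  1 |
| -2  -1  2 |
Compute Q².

[[5, 2, -2], [-2, 3, 0], [-2, 0, 7]]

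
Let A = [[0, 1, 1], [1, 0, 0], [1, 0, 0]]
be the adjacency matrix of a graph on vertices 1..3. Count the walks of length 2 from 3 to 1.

The number of length-2 walks from vertex 3 to vertex 1 is entry (3,1) of A², where A is the adjacency matrix.
A² = [[2, 0, 0], [0, 1, 1], [0, 1, 1]]

0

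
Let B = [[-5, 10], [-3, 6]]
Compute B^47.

B² = B (a projection; rank 1, trace 1), so B^47 = B.

[[-5, 10], [-3, 6]]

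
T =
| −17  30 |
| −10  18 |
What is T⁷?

[[−7073, 13890], [−4630, 9132]]

tr T = 1 and det T = −6, so the characteristic polynomial is λ² − (1)λ + (−6) with roots −2 and 3.
Eigenvectors give P = [[2, 3], [1, 2]] with P⁻¹ = [[2, −3], [−1, 2]], and T = P·diag(−2, 3)·P⁻¹.
Then T⁷ = P·diag(−128, 2187)·P⁻¹ = [[−256, 6561], [−128, 4374]] · [[2, −3], [−1, 2]] = [[−7073, 13890], [−4630, 9132]].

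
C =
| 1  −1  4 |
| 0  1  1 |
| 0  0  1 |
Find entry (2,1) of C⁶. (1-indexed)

C = I + N where N = [[0, −1, 4], [0, 0, 1], [0, 0, 0]] is strictly upper-triangular, so N³ = 0.
(I + N)⁶ = I + 6·N + 15·N² = [[1, −6, 9], [0, 1, 6], [0, 0, 1]].

0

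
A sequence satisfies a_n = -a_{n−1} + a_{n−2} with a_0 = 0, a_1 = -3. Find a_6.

With companion matrix M = [[-1, 1], [1, 0]], [a_n, a_{n−1}]ᵀ = M·[a_{n−1}, a_{n−2}]ᵀ, so [a_6, a_5]ᵀ = M⁵·[a_1, a_0]ᵀ.
M⁵ = [[-8, 5], [5, -3]], giving [a_6, a_5]ᵀ = [[24], [-15]].

24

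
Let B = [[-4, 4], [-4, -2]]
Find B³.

[[96, 48], [-48, 120]]

B² = [[0, -24], [24, -12]]
B³ = [[96, 48], [-48, 120]]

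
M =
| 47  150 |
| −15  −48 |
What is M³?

tr M = −1 and det M = −6, so the characteristic polynomial is λ² − (−1)λ + (−6) with roots −3 and 2.
Eigenvectors give P = [[−3, −10], [1, 3]] with P⁻¹ = [[3, 10], [−1, −3]], and M = P·diag(−3, 2)·P⁻¹.
Then M³ = P·diag(−27, 8)·P⁻¹ = [[81, −80], [−27, 24]] · [[3, 10], [−1, −3]] = [[323, 1050], [−105, −342]].

[[323, 1050], [−105, −342]]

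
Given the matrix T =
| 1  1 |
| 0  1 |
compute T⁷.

[[1, 7], [0, 1]]

T = I + N where N = [[0, 1], [0, 0]] is strictly upper-triangular, so N² = 0.
(I + N)⁷ = I + 7·N = [[1, 7], [0, 1]].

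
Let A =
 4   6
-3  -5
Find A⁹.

tr A = -1 and det A = -2, so the characteristic polynomial is λ² − (-1)λ + (-2) with roots 1 and -2.
Eigenvectors give P = [[-2, -1], [1, 1]] with P⁻¹ = [[-1, -1], [1, 2]], and A = P·diag(1, -2)·P⁻¹.
Then A⁹ = P·diag(1, -512)·P⁻¹ = [[-2, 512], [1, -512]] · [[-1, -1], [1, 2]] = [[514, 1026], [-513, -1025]].

[[514, 1026], [-513, -1025]]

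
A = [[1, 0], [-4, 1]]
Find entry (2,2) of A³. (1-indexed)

A = I + N where N = [[0, 0], [-4, 0]] is strictly lower-triangular, so N² = 0.
(I + N)³ = I + 3·N = [[1, 0], [-12, 1]].

1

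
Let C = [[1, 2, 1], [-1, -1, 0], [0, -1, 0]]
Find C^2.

[[-1, -1, 1], [0, -1, -1], [1, 1, 0]]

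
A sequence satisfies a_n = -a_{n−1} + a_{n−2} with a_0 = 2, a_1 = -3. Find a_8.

89

With companion matrix T = [[-1, 1], [1, 0]], [a_n, a_{n−1}]ᵀ = T·[a_{n−1}, a_{n−2}]ᵀ, so [a_8, a_7]ᵀ = T⁷·[a_1, a_0]ᵀ.
T⁷ = [[-21, 13], [13, -8]], giving [a_8, a_7]ᵀ = [[89], [-55]].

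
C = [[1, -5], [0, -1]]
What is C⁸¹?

[[1, -5], [0, -1]]

C² = I (check: tr C = 0 and det C = -1), so C⁸¹ = C since 81 is odd.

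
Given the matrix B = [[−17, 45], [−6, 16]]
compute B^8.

tr B = −1 and det B = −2, so the characteristic polynomial is λ² − (−1)λ + (−2) with roots 1 and −2.
Eigenvectors give P = [[5, 3], [2, 1]] with P⁻¹ = [[−1, 3], [2, −5]], and B = P·diag(1, −2)·P⁻¹.
Then B^8 = P·diag(1, 256)·P⁻¹ = [[5, 768], [2, 256]] · [[−1, 3], [2, −5]] = [[1531, −3825], [510, −1274]].

[[1531, −3825], [510, −1274]]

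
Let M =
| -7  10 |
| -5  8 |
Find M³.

tr M = 1 and det M = -6, so the characteristic polynomial is λ² − (1)λ + (-6) with roots -2 and 3.
Eigenvectors give P = [[-2, 1], [-1, 1]] with P⁻¹ = [[-1, 1], [-1, 2]], and M = P·diag(-2, 3)·P⁻¹.
Then M³ = P·diag(-8, 27)·P⁻¹ = [[16, 27], [8, 27]] · [[-1, 1], [-1, 2]] = [[-43, 70], [-35, 62]].

[[-43, 70], [-35, 62]]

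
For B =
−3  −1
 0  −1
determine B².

[[9, 4], [0, 1]]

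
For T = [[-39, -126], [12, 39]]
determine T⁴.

[[81, 0], [0, 81]]

tr T = 0 and det T = -9, so the characteristic polynomial is λ² − (0)λ + (-9) with roots -3 and 3.
Eigenvectors give P = [[7, -3], [-2, 1]] with P⁻¹ = [[1, 3], [2, 7]], and T = P·diag(-3, 3)·P⁻¹.
Then T⁴ = P·diag(81, 81)·P⁻¹ = [[567, -243], [-162, 81]] · [[1, 3], [2, 7]] = [[81, 0], [0, 81]].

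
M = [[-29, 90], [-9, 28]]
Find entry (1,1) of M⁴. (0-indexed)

-134

tr M = -1 and det M = -2, so the characteristic polynomial is λ² − (-1)λ + (-2) with roots 1 and -2.
Eigenvectors give P = [[3, 10], [1, 3]] with P⁻¹ = [[-3, 10], [1, -3]], and M = P·diag(1, -2)·P⁻¹.
Then M⁴ = P·diag(1, 16)·P⁻¹ = [[3, 160], [1, 48]] · [[-3, 10], [1, -3]] = [[151, -450], [45, -134]].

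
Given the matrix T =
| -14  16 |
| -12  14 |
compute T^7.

tr T = 0 and det T = -4, so the characteristic polynomial is λ² − (0)λ + (-4) with roots 2 and -2.
Eigenvectors give P = [[-1, -4], [-1, -3]] with P⁻¹ = [[3, -4], [-1, 1]], and T = P·diag(2, -2)·P⁻¹.
Then T^7 = P·diag(128, -128)·P⁻¹ = [[-128, 512], [-128, 384]] · [[3, -4], [-1, 1]] = [[-896, 1024], [-768, 896]].

[[-896, 1024], [-768, 896]]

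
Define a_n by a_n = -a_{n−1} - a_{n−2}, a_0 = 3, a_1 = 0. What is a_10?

0

With companion matrix T = [[-1, -1], [1, 0]], [a_n, a_{n−1}]ᵀ = T·[a_{n−1}, a_{n−2}]ᵀ, so [a_10, a_9]ᵀ = T⁹·[a_1, a_0]ᵀ.
T⁹ = [[1, 0], [0, 1]], giving [a_10, a_9]ᵀ = [[0], [3]].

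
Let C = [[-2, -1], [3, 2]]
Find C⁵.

[[-2, -1], [3, 2]]

C² = I (check: tr C = 0 and det C = -1), so C⁵ = C since 5 is odd.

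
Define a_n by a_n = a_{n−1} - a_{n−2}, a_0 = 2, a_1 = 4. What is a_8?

With companion matrix T = [[1, -1], [1, 0]], [a_n, a_{n−1}]ᵀ = T·[a_{n−1}, a_{n−2}]ᵀ, so [a_8, a_7]ᵀ = T⁷·[a_1, a_0]ᵀ.
T⁷ = [[1, -1], [1, 0]], giving [a_8, a_7]ᵀ = [[2], [4]].

2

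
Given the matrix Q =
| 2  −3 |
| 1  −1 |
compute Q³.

Q² = [[1, −3], [1, −2]]
Q³ = [[−1, 0], [0, −1]]

[[−1, 0], [0, −1]]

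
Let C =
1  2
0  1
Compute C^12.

C = I + N where N = [[0, 2], [0, 0]] is strictly upper-triangular, so N^2 = 0.
(I + N)^12 = I + 12·N = [[1, 24], [0, 1]].

[[1, 24], [0, 1]]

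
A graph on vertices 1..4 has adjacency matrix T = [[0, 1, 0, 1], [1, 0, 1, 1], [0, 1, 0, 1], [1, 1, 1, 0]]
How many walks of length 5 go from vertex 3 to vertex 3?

The number of length-5 walks from vertex 3 to vertex 3 is entry (3,3) of T⁵, where T is the adjacency matrix.
T² = [[2, 1, 2, 1], [1, 3, 1, 2], [2, 1, 2, 1], [1, 2, 1, 3]]
T³ = [[2, 5, 2, 5], [5, 4, 5, 5], [2, 5, 2, 5], [5, 5, 5, 4]]
T⁴ = [[10, 9, 10, 9], [9, 15, 9, 14], [10, 9, 10, 9], [9, 14, 9, 15]]
T⁵ = [[18, 29, 18, 29], [29, 32, 29, 33], [18, 29, 18, 29], [29, 33, 29, 32]]

18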